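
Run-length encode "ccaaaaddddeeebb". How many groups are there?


Input: ccaaaaddddeeebb
Scanning for consecutive runs:
  Group 1: 'c' x 2 (positions 0-1)
  Group 2: 'a' x 4 (positions 2-5)
  Group 3: 'd' x 4 (positions 6-9)
  Group 4: 'e' x 3 (positions 10-12)
  Group 5: 'b' x 2 (positions 13-14)
Total groups: 5

5


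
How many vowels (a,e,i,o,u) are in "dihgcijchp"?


Input: dihgcijchp
Checking each character:
  'd' at position 0: consonant
  'i' at position 1: vowel (running total: 1)
  'h' at position 2: consonant
  'g' at position 3: consonant
  'c' at position 4: consonant
  'i' at position 5: vowel (running total: 2)
  'j' at position 6: consonant
  'c' at position 7: consonant
  'h' at position 8: consonant
  'p' at position 9: consonant
Total vowels: 2

2


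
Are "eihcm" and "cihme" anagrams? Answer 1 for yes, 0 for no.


Strings: "eihcm", "cihme"
Sorted first:  cehim
Sorted second: cehim
Sorted forms match => anagrams

1


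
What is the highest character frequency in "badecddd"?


Input: badecddd
Character counts:
  'a': 1
  'b': 1
  'c': 1
  'd': 4
  'e': 1
Maximum frequency: 4

4


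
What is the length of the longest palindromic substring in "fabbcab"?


Input: "fabbcab"
Checking substrings for palindromes:
  [2:4] "bb" (len 2) => palindrome
Longest palindromic substring: "bb" with length 2

2


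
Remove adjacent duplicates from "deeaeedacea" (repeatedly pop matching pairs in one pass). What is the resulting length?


Input: deeaeedacea
Stack-based adjacent duplicate removal:
  Read 'd': push. Stack: d
  Read 'e': push. Stack: de
  Read 'e': matches stack top 'e' => pop. Stack: d
  Read 'a': push. Stack: da
  Read 'e': push. Stack: dae
  Read 'e': matches stack top 'e' => pop. Stack: da
  Read 'd': push. Stack: dad
  Read 'a': push. Stack: dada
  Read 'c': push. Stack: dadac
  Read 'e': push. Stack: dadace
  Read 'a': push. Stack: dadacea
Final stack: "dadacea" (length 7)

7


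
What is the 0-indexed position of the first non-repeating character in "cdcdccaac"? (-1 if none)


Input: cdcdccaac
Character frequencies:
  'a': 2
  'c': 5
  'd': 2
Scanning left to right for freq == 1:
  Position 0 ('c'): freq=5, skip
  Position 1 ('d'): freq=2, skip
  Position 2 ('c'): freq=5, skip
  Position 3 ('d'): freq=2, skip
  Position 4 ('c'): freq=5, skip
  Position 5 ('c'): freq=5, skip
  Position 6 ('a'): freq=2, skip
  Position 7 ('a'): freq=2, skip
  Position 8 ('c'): freq=5, skip
  No unique character found => answer = -1

-1


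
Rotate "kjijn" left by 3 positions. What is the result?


Input: "kjijn", rotate left by 3
First 3 characters: "kji"
Remaining characters: "jn"
Concatenate remaining + first: "jn" + "kji" = "jnkji"

jnkji


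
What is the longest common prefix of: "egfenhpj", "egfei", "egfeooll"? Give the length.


Words: egfenhpj, egfei, egfeooll
  Position 0: all 'e' => match
  Position 1: all 'g' => match
  Position 2: all 'f' => match
  Position 3: all 'e' => match
  Position 4: ('n', 'i', 'o') => mismatch, stop
LCP = "egfe" (length 4)

4


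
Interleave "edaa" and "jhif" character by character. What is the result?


Interleaving "edaa" and "jhif":
  Position 0: 'e' from first, 'j' from second => "ej"
  Position 1: 'd' from first, 'h' from second => "dh"
  Position 2: 'a' from first, 'i' from second => "ai"
  Position 3: 'a' from first, 'f' from second => "af"
Result: ejdhaiaf

ejdhaiaf


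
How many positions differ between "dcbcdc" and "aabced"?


Comparing "dcbcdc" and "aabced" position by position:
  Position 0: 'd' vs 'a' => DIFFER
  Position 1: 'c' vs 'a' => DIFFER
  Position 2: 'b' vs 'b' => same
  Position 3: 'c' vs 'c' => same
  Position 4: 'd' vs 'e' => DIFFER
  Position 5: 'c' vs 'd' => DIFFER
Positions that differ: 4

4


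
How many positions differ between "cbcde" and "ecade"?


Comparing "cbcde" and "ecade" position by position:
  Position 0: 'c' vs 'e' => DIFFER
  Position 1: 'b' vs 'c' => DIFFER
  Position 2: 'c' vs 'a' => DIFFER
  Position 3: 'd' vs 'd' => same
  Position 4: 'e' vs 'e' => same
Positions that differ: 3

3


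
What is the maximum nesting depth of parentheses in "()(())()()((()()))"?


Input: "()(())()()((()()))"
Tracking depth:
  Position 0 '(': depth becomes 1
  Position 1 ')': depth becomes 0
  Position 2 '(': depth becomes 1
  Position 3 '(': depth becomes 2
  Position 4 ')': depth becomes 1
  Position 5 ')': depth becomes 0
  Position 6 '(': depth becomes 1
  Position 7 ')': depth becomes 0
  Position 8 '(': depth becomes 1
  Position 9 ')': depth becomes 0
  Position 10 '(': depth becomes 1
  Position 11 '(': depth becomes 2
  Position 12 '(': depth becomes 3
  Position 13 ')': depth becomes 2
  Position 14 '(': depth becomes 3
  Position 15 ')': depth becomes 2
  Position 16 ')': depth becomes 1
  Position 17 ')': depth becomes 0
Maximum depth reached: 3

3


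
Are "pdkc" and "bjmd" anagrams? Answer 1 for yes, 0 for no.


Strings: "pdkc", "bjmd"
Sorted first:  cdkp
Sorted second: bdjm
Differ at position 0: 'c' vs 'b' => not anagrams

0


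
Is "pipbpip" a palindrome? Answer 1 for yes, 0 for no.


Input: pipbpip
Reversed: pipbpip
  Compare pos 0 ('p') with pos 6 ('p'): match
  Compare pos 1 ('i') with pos 5 ('i'): match
  Compare pos 2 ('p') with pos 4 ('p'): match
Result: palindrome

1


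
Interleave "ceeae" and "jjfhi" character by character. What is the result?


Interleaving "ceeae" and "jjfhi":
  Position 0: 'c' from first, 'j' from second => "cj"
  Position 1: 'e' from first, 'j' from second => "ej"
  Position 2: 'e' from first, 'f' from second => "ef"
  Position 3: 'a' from first, 'h' from second => "ah"
  Position 4: 'e' from first, 'i' from second => "ei"
Result: cjejefahei

cjejefahei


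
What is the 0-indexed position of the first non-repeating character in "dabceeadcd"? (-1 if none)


Input: dabceeadcd
Character frequencies:
  'a': 2
  'b': 1
  'c': 2
  'd': 3
  'e': 2
Scanning left to right for freq == 1:
  Position 0 ('d'): freq=3, skip
  Position 1 ('a'): freq=2, skip
  Position 2 ('b'): unique! => answer = 2

2


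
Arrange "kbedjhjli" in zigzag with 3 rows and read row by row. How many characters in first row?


Zigzag "kbedjhjli" into 3 rows:
Placing characters:
  'k' => row 0
  'b' => row 1
  'e' => row 2
  'd' => row 1
  'j' => row 0
  'h' => row 1
  'j' => row 2
  'l' => row 1
  'i' => row 0
Rows:
  Row 0: "kji"
  Row 1: "bdhl"
  Row 2: "ej"
First row length: 3

3


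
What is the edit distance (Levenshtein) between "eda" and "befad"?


Computing edit distance: "eda" -> "befad"
DP table:
           b    e    f    a    d
      0    1    2    3    4    5
  e   1    1    1    2    3    4
  d   2    2    2    2    3    3
  a   3    3    3    3    2    3
Edit distance = dp[3][5] = 3

3


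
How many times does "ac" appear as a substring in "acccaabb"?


Searching for "ac" in "acccaabb"
Scanning each position:
  Position 0: "ac" => MATCH
  Position 1: "cc" => no
  Position 2: "cc" => no
  Position 3: "ca" => no
  Position 4: "aa" => no
  Position 5: "ab" => no
  Position 6: "bb" => no
Total occurrences: 1

1


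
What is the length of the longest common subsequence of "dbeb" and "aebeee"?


LCS of "dbeb" and "aebeee"
DP table:
           a    e    b    e    e    e
      0    0    0    0    0    0    0
  d   0    0    0    0    0    0    0
  b   0    0    0    1    1    1    1
  e   0    0    1    1    2    2    2
  b   0    0    1    2    2    2    2
LCS length = dp[4][6] = 2

2


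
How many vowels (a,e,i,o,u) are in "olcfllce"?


Input: olcfllce
Checking each character:
  'o' at position 0: vowel (running total: 1)
  'l' at position 1: consonant
  'c' at position 2: consonant
  'f' at position 3: consonant
  'l' at position 4: consonant
  'l' at position 5: consonant
  'c' at position 6: consonant
  'e' at position 7: vowel (running total: 2)
Total vowels: 2

2


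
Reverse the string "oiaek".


Input: oiaek
Reading characters right to left:
  Position 4: 'k'
  Position 3: 'e'
  Position 2: 'a'
  Position 1: 'i'
  Position 0: 'o'
Reversed: keaio

keaio


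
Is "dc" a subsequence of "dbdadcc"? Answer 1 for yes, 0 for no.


Check if "dc" is a subsequence of "dbdadcc"
Greedy scan:
  Position 0 ('d'): matches sub[0] = 'd'
  Position 1 ('b'): no match needed
  Position 2 ('d'): no match needed
  Position 3 ('a'): no match needed
  Position 4 ('d'): no match needed
  Position 5 ('c'): matches sub[1] = 'c'
  Position 6 ('c'): no match needed
All 2 characters matched => is a subsequence

1


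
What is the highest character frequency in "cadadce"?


Input: cadadce
Character counts:
  'a': 2
  'c': 2
  'd': 2
  'e': 1
Maximum frequency: 2

2


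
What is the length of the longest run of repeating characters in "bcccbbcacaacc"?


Input: "bcccbbcacaacc"
Scanning for longest run:
  Position 1 ('c'): new char, reset run to 1
  Position 2 ('c'): continues run of 'c', length=2
  Position 3 ('c'): continues run of 'c', length=3
  Position 4 ('b'): new char, reset run to 1
  Position 5 ('b'): continues run of 'b', length=2
  Position 6 ('c'): new char, reset run to 1
  Position 7 ('a'): new char, reset run to 1
  Position 8 ('c'): new char, reset run to 1
  Position 9 ('a'): new char, reset run to 1
  Position 10 ('a'): continues run of 'a', length=2
  Position 11 ('c'): new char, reset run to 1
  Position 12 ('c'): continues run of 'c', length=2
Longest run: 'c' with length 3

3


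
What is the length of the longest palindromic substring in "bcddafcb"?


Input: "bcddafcb"
Checking substrings for palindromes:
  [2:4] "dd" (len 2) => palindrome
Longest palindromic substring: "dd" with length 2

2


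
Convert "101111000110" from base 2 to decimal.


Input: "101111000110" in base 2
Positional expansion:
  Digit '1' (value 1) x 2^11 = 2048
  Digit '0' (value 0) x 2^10 = 0
  Digit '1' (value 1) x 2^9 = 512
  Digit '1' (value 1) x 2^8 = 256
  Digit '1' (value 1) x 2^7 = 128
  Digit '1' (value 1) x 2^6 = 64
  Digit '0' (value 0) x 2^5 = 0
  Digit '0' (value 0) x 2^4 = 0
  Digit '0' (value 0) x 2^3 = 0
  Digit '1' (value 1) x 2^2 = 4
  Digit '1' (value 1) x 2^1 = 2
  Digit '0' (value 0) x 2^0 = 0
Sum = 3014

3014


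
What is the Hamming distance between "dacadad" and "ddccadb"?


Comparing "dacadad" and "ddccadb" position by position:
  Position 0: 'd' vs 'd' => same
  Position 1: 'a' vs 'd' => differ
  Position 2: 'c' vs 'c' => same
  Position 3: 'a' vs 'c' => differ
  Position 4: 'd' vs 'a' => differ
  Position 5: 'a' vs 'd' => differ
  Position 6: 'd' vs 'b' => differ
Total differences (Hamming distance): 5

5


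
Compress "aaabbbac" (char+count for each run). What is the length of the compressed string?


Input: aaabbbac
Runs:
  'a' x 3 => "a3"
  'b' x 3 => "b3"
  'a' x 1 => "a1"
  'c' x 1 => "c1"
Compressed: "a3b3a1c1"
Compressed length: 8

8


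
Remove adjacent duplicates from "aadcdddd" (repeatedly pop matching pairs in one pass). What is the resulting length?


Input: aadcdddd
Stack-based adjacent duplicate removal:
  Read 'a': push. Stack: a
  Read 'a': matches stack top 'a' => pop. Stack: (empty)
  Read 'd': push. Stack: d
  Read 'c': push. Stack: dc
  Read 'd': push. Stack: dcd
  Read 'd': matches stack top 'd' => pop. Stack: dc
  Read 'd': push. Stack: dcd
  Read 'd': matches stack top 'd' => pop. Stack: dc
Final stack: "dc" (length 2)

2


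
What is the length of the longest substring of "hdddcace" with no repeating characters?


Input: "hdddcace"
Sliding window (track last position of each char):
  Position 0 ('h'): window [0,0] length 1 -- new best
  Position 1 ('d'): window [0,1] length 2 -- new best
  Position 2 ('d'): repeat (last at 1), move window start to 2
  Position 2 ('d'): window [2,2] length 1
  Position 3 ('d'): repeat (last at 2), move window start to 3
  Position 3 ('d'): window [3,3] length 1
  Position 4 ('c'): window [3,4] length 2
  Position 5 ('a'): window [3,5] length 3 -- new best
  Position 6 ('c'): repeat (last at 4), move window start to 5
  Position 6 ('c'): window [5,6] length 2
  Position 7 ('e'): window [5,7] length 3
Longest substring with no repeats: "dca" with length 3

3


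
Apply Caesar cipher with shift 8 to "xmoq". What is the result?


Caesar cipher: shift "xmoq" by 8
  'x' (pos 23) + 8 = pos 5 = 'f'
  'm' (pos 12) + 8 = pos 20 = 'u'
  'o' (pos 14) + 8 = pos 22 = 'w'
  'q' (pos 16) + 8 = pos 24 = 'y'
Result: fuwy

fuwy


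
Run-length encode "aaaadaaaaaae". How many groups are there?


Input: aaaadaaaaaae
Scanning for consecutive runs:
  Group 1: 'a' x 4 (positions 0-3)
  Group 2: 'd' x 1 (positions 4-4)
  Group 3: 'a' x 6 (positions 5-10)
  Group 4: 'e' x 1 (positions 11-11)
Total groups: 4

4


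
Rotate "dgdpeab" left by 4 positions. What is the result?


Input: "dgdpeab", rotate left by 4
First 4 characters: "dgdp"
Remaining characters: "eab"
Concatenate remaining + first: "eab" + "dgdp" = "eabdgdp"

eabdgdp


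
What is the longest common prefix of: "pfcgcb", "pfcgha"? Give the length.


Words: pfcgcb, pfcgha
  Position 0: all 'p' => match
  Position 1: all 'f' => match
  Position 2: all 'c' => match
  Position 3: all 'g' => match
  Position 4: ('c', 'h') => mismatch, stop
LCP = "pfcg" (length 4)

4


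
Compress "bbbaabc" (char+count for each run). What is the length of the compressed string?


Input: bbbaabc
Runs:
  'b' x 3 => "b3"
  'a' x 2 => "a2"
  'b' x 1 => "b1"
  'c' x 1 => "c1"
Compressed: "b3a2b1c1"
Compressed length: 8

8


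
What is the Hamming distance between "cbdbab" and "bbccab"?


Comparing "cbdbab" and "bbccab" position by position:
  Position 0: 'c' vs 'b' => differ
  Position 1: 'b' vs 'b' => same
  Position 2: 'd' vs 'c' => differ
  Position 3: 'b' vs 'c' => differ
  Position 4: 'a' vs 'a' => same
  Position 5: 'b' vs 'b' => same
Total differences (Hamming distance): 3

3


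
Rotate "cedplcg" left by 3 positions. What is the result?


Input: "cedplcg", rotate left by 3
First 3 characters: "ced"
Remaining characters: "plcg"
Concatenate remaining + first: "plcg" + "ced" = "plcgced"

plcgced


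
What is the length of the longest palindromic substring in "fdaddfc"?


Input: "fdaddfc"
Checking substrings for palindromes:
  [1:4] "dad" (len 3) => palindrome
  [3:5] "dd" (len 2) => palindrome
Longest palindromic substring: "dad" with length 3

3


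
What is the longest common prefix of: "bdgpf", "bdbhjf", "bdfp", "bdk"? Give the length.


Words: bdgpf, bdbhjf, bdfp, bdk
  Position 0: all 'b' => match
  Position 1: all 'd' => match
  Position 2: ('g', 'b', 'f', 'k') => mismatch, stop
LCP = "bd" (length 2)

2


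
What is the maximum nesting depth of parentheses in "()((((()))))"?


Input: "()((((()))))"
Tracking depth:
  Position 0 '(': depth becomes 1
  Position 1 ')': depth becomes 0
  Position 2 '(': depth becomes 1
  Position 3 '(': depth becomes 2
  Position 4 '(': depth becomes 3
  Position 5 '(': depth becomes 4
  Position 6 '(': depth becomes 5
  Position 7 ')': depth becomes 4
  Position 8 ')': depth becomes 3
  Position 9 ')': depth becomes 2
  Position 10 ')': depth becomes 1
  Position 11 ')': depth becomes 0
Maximum depth reached: 5

5


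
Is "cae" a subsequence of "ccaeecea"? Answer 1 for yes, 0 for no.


Check if "cae" is a subsequence of "ccaeecea"
Greedy scan:
  Position 0 ('c'): matches sub[0] = 'c'
  Position 1 ('c'): no match needed
  Position 2 ('a'): matches sub[1] = 'a'
  Position 3 ('e'): matches sub[2] = 'e'
  Position 4 ('e'): no match needed
  Position 5 ('c'): no match needed
  Position 6 ('e'): no match needed
  Position 7 ('a'): no match needed
All 3 characters matched => is a subsequence

1


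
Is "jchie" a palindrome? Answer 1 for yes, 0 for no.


Input: jchie
Reversed: eihcj
  Compare pos 0 ('j') with pos 4 ('e'): MISMATCH
  Compare pos 1 ('c') with pos 3 ('i'): MISMATCH
Result: not a palindrome

0


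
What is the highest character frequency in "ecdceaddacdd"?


Input: ecdceaddacdd
Character counts:
  'a': 2
  'c': 3
  'd': 5
  'e': 2
Maximum frequency: 5

5


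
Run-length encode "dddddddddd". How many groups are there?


Input: dddddddddd
Scanning for consecutive runs:
  Group 1: 'd' x 10 (positions 0-9)
Total groups: 1

1


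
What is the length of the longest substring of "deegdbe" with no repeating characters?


Input: "deegdbe"
Sliding window (track last position of each char):
  Position 0 ('d'): window [0,0] length 1 -- new best
  Position 1 ('e'): window [0,1] length 2 -- new best
  Position 2 ('e'): repeat (last at 1), move window start to 2
  Position 2 ('e'): window [2,2] length 1
  Position 3 ('g'): window [2,3] length 2
  Position 4 ('d'): window [2,4] length 3 -- new best
  Position 5 ('b'): window [2,5] length 4 -- new best
  Position 6 ('e'): repeat (last at 2), move window start to 3
  Position 6 ('e'): window [3,6] length 4
Longest substring with no repeats: "egdb" with length 4

4


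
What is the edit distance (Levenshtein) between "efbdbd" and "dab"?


Computing edit distance: "efbdbd" -> "dab"
DP table:
           d    a    b
      0    1    2    3
  e   1    1    2    3
  f   2    2    2    3
  b   3    3    3    2
  d   4    3    4    3
  b   5    4    4    4
  d   6    5    5    5
Edit distance = dp[6][3] = 5

5


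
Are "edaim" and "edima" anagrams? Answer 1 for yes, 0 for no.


Strings: "edaim", "edima"
Sorted first:  adeim
Sorted second: adeim
Sorted forms match => anagrams

1


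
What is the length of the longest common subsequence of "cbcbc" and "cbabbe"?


LCS of "cbcbc" and "cbabbe"
DP table:
           c    b    a    b    b    e
      0    0    0    0    0    0    0
  c   0    1    1    1    1    1    1
  b   0    1    2    2    2    2    2
  c   0    1    2    2    2    2    2
  b   0    1    2    2    3    3    3
  c   0    1    2    2    3    3    3
LCS length = dp[5][6] = 3

3


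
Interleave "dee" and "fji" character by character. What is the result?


Interleaving "dee" and "fji":
  Position 0: 'd' from first, 'f' from second => "df"
  Position 1: 'e' from first, 'j' from second => "ej"
  Position 2: 'e' from first, 'i' from second => "ei"
Result: dfejei

dfejei


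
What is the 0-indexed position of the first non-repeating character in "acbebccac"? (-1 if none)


Input: acbebccac
Character frequencies:
  'a': 2
  'b': 2
  'c': 4
  'e': 1
Scanning left to right for freq == 1:
  Position 0 ('a'): freq=2, skip
  Position 1 ('c'): freq=4, skip
  Position 2 ('b'): freq=2, skip
  Position 3 ('e'): unique! => answer = 3

3


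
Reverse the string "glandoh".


Input: glandoh
Reading characters right to left:
  Position 6: 'h'
  Position 5: 'o'
  Position 4: 'd'
  Position 3: 'n'
  Position 2: 'a'
  Position 1: 'l'
  Position 0: 'g'
Reversed: hodnalg

hodnalg


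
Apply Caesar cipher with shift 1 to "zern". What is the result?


Caesar cipher: shift "zern" by 1
  'z' (pos 25) + 1 = pos 0 = 'a'
  'e' (pos 4) + 1 = pos 5 = 'f'
  'r' (pos 17) + 1 = pos 18 = 's'
  'n' (pos 13) + 1 = pos 14 = 'o'
Result: afso

afso


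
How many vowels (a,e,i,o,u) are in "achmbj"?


Input: achmbj
Checking each character:
  'a' at position 0: vowel (running total: 1)
  'c' at position 1: consonant
  'h' at position 2: consonant
  'm' at position 3: consonant
  'b' at position 4: consonant
  'j' at position 5: consonant
Total vowels: 1

1


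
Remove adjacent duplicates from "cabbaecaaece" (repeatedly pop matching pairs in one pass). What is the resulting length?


Input: cabbaecaaece
Stack-based adjacent duplicate removal:
  Read 'c': push. Stack: c
  Read 'a': push. Stack: ca
  Read 'b': push. Stack: cab
  Read 'b': matches stack top 'b' => pop. Stack: ca
  Read 'a': matches stack top 'a' => pop. Stack: c
  Read 'e': push. Stack: ce
  Read 'c': push. Stack: cec
  Read 'a': push. Stack: ceca
  Read 'a': matches stack top 'a' => pop. Stack: cec
  Read 'e': push. Stack: cece
  Read 'c': push. Stack: cecec
  Read 'e': push. Stack: cecece
Final stack: "cecece" (length 6)

6


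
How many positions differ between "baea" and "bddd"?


Comparing "baea" and "bddd" position by position:
  Position 0: 'b' vs 'b' => same
  Position 1: 'a' vs 'd' => DIFFER
  Position 2: 'e' vs 'd' => DIFFER
  Position 3: 'a' vs 'd' => DIFFER
Positions that differ: 3

3


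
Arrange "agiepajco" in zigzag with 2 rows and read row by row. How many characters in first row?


Zigzag "agiepajco" into 2 rows:
Placing characters:
  'a' => row 0
  'g' => row 1
  'i' => row 0
  'e' => row 1
  'p' => row 0
  'a' => row 1
  'j' => row 0
  'c' => row 1
  'o' => row 0
Rows:
  Row 0: "aipjo"
  Row 1: "geac"
First row length: 5

5


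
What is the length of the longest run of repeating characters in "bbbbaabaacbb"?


Input: "bbbbaabaacbb"
Scanning for longest run:
  Position 1 ('b'): continues run of 'b', length=2
  Position 2 ('b'): continues run of 'b', length=3
  Position 3 ('b'): continues run of 'b', length=4
  Position 4 ('a'): new char, reset run to 1
  Position 5 ('a'): continues run of 'a', length=2
  Position 6 ('b'): new char, reset run to 1
  Position 7 ('a'): new char, reset run to 1
  Position 8 ('a'): continues run of 'a', length=2
  Position 9 ('c'): new char, reset run to 1
  Position 10 ('b'): new char, reset run to 1
  Position 11 ('b'): continues run of 'b', length=2
Longest run: 'b' with length 4

4


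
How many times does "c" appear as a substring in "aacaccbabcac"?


Searching for "c" in "aacaccbabcac"
Scanning each position:
  Position 0: "a" => no
  Position 1: "a" => no
  Position 2: "c" => MATCH
  Position 3: "a" => no
  Position 4: "c" => MATCH
  Position 5: "c" => MATCH
  Position 6: "b" => no
  Position 7: "a" => no
  Position 8: "b" => no
  Position 9: "c" => MATCH
  Position 10: "a" => no
  Position 11: "c" => MATCH
Total occurrences: 5

5


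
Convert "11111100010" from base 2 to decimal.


Input: "11111100010" in base 2
Positional expansion:
  Digit '1' (value 1) x 2^10 = 1024
  Digit '1' (value 1) x 2^9 = 512
  Digit '1' (value 1) x 2^8 = 256
  Digit '1' (value 1) x 2^7 = 128
  Digit '1' (value 1) x 2^6 = 64
  Digit '1' (value 1) x 2^5 = 32
  Digit '0' (value 0) x 2^4 = 0
  Digit '0' (value 0) x 2^3 = 0
  Digit '0' (value 0) x 2^2 = 0
  Digit '1' (value 1) x 2^1 = 2
  Digit '0' (value 0) x 2^0 = 0
Sum = 2018

2018


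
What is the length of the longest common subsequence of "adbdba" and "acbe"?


LCS of "adbdba" and "acbe"
DP table:
           a    c    b    e
      0    0    0    0    0
  a   0    1    1    1    1
  d   0    1    1    1    1
  b   0    1    1    2    2
  d   0    1    1    2    2
  b   0    1    1    2    2
  a   0    1    1    2    2
LCS length = dp[6][4] = 2

2


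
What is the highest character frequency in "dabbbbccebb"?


Input: dabbbbccebb
Character counts:
  'a': 1
  'b': 6
  'c': 2
  'd': 1
  'e': 1
Maximum frequency: 6

6


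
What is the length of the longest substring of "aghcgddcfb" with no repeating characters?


Input: "aghcgddcfb"
Sliding window (track last position of each char):
  Position 0 ('a'): window [0,0] length 1 -- new best
  Position 1 ('g'): window [0,1] length 2 -- new best
  Position 2 ('h'): window [0,2] length 3 -- new best
  Position 3 ('c'): window [0,3] length 4 -- new best
  Position 4 ('g'): repeat (last at 1), move window start to 2
  Position 4 ('g'): window [2,4] length 3
  Position 5 ('d'): window [2,5] length 4
  Position 6 ('d'): repeat (last at 5), move window start to 6
  Position 6 ('d'): window [6,6] length 1
  Position 7 ('c'): window [6,7] length 2
  Position 8 ('f'): window [6,8] length 3
  Position 9 ('b'): window [6,9] length 4
Longest substring with no repeats: "aghc" with length 4

4


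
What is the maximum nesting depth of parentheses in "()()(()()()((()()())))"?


Input: "()()(()()()((()()())))"
Tracking depth:
  Position 0 '(': depth becomes 1
  Position 1 ')': depth becomes 0
  Position 2 '(': depth becomes 1
  Position 3 ')': depth becomes 0
  Position 4 '(': depth becomes 1
  Position 5 '(': depth becomes 2
  Position 6 ')': depth becomes 1
  Position 7 '(': depth becomes 2
  Position 8 ')': depth becomes 1
  Position 9 '(': depth becomes 2
  Position 10 ')': depth becomes 1
  Position 11 '(': depth becomes 2
  Position 12 '(': depth becomes 3
  Position 13 '(': depth becomes 4
  Position 14 ')': depth becomes 3
  Position 15 '(': depth becomes 4
  Position 16 ')': depth becomes 3
  Position 17 '(': depth becomes 4
  Position 18 ')': depth becomes 3
  Position 19 ')': depth becomes 2
  Position 20 ')': depth becomes 1
  Position 21 ')': depth becomes 0
Maximum depth reached: 4

4


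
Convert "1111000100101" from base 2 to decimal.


Input: "1111000100101" in base 2
Positional expansion:
  Digit '1' (value 1) x 2^12 = 4096
  Digit '1' (value 1) x 2^11 = 2048
  Digit '1' (value 1) x 2^10 = 1024
  Digit '1' (value 1) x 2^9 = 512
  Digit '0' (value 0) x 2^8 = 0
  Digit '0' (value 0) x 2^7 = 0
  Digit '0' (value 0) x 2^6 = 0
  Digit '1' (value 1) x 2^5 = 32
  Digit '0' (value 0) x 2^4 = 0
  Digit '0' (value 0) x 2^3 = 0
  Digit '1' (value 1) x 2^2 = 4
  Digit '0' (value 0) x 2^1 = 0
  Digit '1' (value 1) x 2^0 = 1
Sum = 7717

7717


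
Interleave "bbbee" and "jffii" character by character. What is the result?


Interleaving "bbbee" and "jffii":
  Position 0: 'b' from first, 'j' from second => "bj"
  Position 1: 'b' from first, 'f' from second => "bf"
  Position 2: 'b' from first, 'f' from second => "bf"
  Position 3: 'e' from first, 'i' from second => "ei"
  Position 4: 'e' from first, 'i' from second => "ei"
Result: bjbfbfeiei

bjbfbfeiei


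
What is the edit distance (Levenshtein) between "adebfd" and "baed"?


Computing edit distance: "adebfd" -> "baed"
DP table:
           b    a    e    d
      0    1    2    3    4
  a   1    1    1    2    3
  d   2    2    2    2    2
  e   3    3    3    2    3
  b   4    3    4    3    3
  f   5    4    4    4    4
  d   6    5    5    5    4
Edit distance = dp[6][4] = 4

4


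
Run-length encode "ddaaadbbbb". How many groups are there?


Input: ddaaadbbbb
Scanning for consecutive runs:
  Group 1: 'd' x 2 (positions 0-1)
  Group 2: 'a' x 3 (positions 2-4)
  Group 3: 'd' x 1 (positions 5-5)
  Group 4: 'b' x 4 (positions 6-9)
Total groups: 4

4


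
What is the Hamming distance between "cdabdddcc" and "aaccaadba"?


Comparing "cdabdddcc" and "aaccaadba" position by position:
  Position 0: 'c' vs 'a' => differ
  Position 1: 'd' vs 'a' => differ
  Position 2: 'a' vs 'c' => differ
  Position 3: 'b' vs 'c' => differ
  Position 4: 'd' vs 'a' => differ
  Position 5: 'd' vs 'a' => differ
  Position 6: 'd' vs 'd' => same
  Position 7: 'c' vs 'b' => differ
  Position 8: 'c' vs 'a' => differ
Total differences (Hamming distance): 8

8


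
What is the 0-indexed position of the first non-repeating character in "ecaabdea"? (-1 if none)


Input: ecaabdea
Character frequencies:
  'a': 3
  'b': 1
  'c': 1
  'd': 1
  'e': 2
Scanning left to right for freq == 1:
  Position 0 ('e'): freq=2, skip
  Position 1 ('c'): unique! => answer = 1

1


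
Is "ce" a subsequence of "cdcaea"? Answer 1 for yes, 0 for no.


Check if "ce" is a subsequence of "cdcaea"
Greedy scan:
  Position 0 ('c'): matches sub[0] = 'c'
  Position 1 ('d'): no match needed
  Position 2 ('c'): no match needed
  Position 3 ('a'): no match needed
  Position 4 ('e'): matches sub[1] = 'e'
  Position 5 ('a'): no match needed
All 2 characters matched => is a subsequence

1


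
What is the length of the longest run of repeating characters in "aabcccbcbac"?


Input: "aabcccbcbac"
Scanning for longest run:
  Position 1 ('a'): continues run of 'a', length=2
  Position 2 ('b'): new char, reset run to 1
  Position 3 ('c'): new char, reset run to 1
  Position 4 ('c'): continues run of 'c', length=2
  Position 5 ('c'): continues run of 'c', length=3
  Position 6 ('b'): new char, reset run to 1
  Position 7 ('c'): new char, reset run to 1
  Position 8 ('b'): new char, reset run to 1
  Position 9 ('a'): new char, reset run to 1
  Position 10 ('c'): new char, reset run to 1
Longest run: 'c' with length 3

3


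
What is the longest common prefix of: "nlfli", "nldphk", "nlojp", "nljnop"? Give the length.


Words: nlfli, nldphk, nlojp, nljnop
  Position 0: all 'n' => match
  Position 1: all 'l' => match
  Position 2: ('f', 'd', 'o', 'j') => mismatch, stop
LCP = "nl" (length 2)

2


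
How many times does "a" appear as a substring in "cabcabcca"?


Searching for "a" in "cabcabcca"
Scanning each position:
  Position 0: "c" => no
  Position 1: "a" => MATCH
  Position 2: "b" => no
  Position 3: "c" => no
  Position 4: "a" => MATCH
  Position 5: "b" => no
  Position 6: "c" => no
  Position 7: "c" => no
  Position 8: "a" => MATCH
Total occurrences: 3

3


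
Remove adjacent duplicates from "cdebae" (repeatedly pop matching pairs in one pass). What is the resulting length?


Input: cdebae
Stack-based adjacent duplicate removal:
  Read 'c': push. Stack: c
  Read 'd': push. Stack: cd
  Read 'e': push. Stack: cde
  Read 'b': push. Stack: cdeb
  Read 'a': push. Stack: cdeba
  Read 'e': push. Stack: cdebae
Final stack: "cdebae" (length 6)

6


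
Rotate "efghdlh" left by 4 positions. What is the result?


Input: "efghdlh", rotate left by 4
First 4 characters: "efgh"
Remaining characters: "dlh"
Concatenate remaining + first: "dlh" + "efgh" = "dlhefgh"

dlhefgh


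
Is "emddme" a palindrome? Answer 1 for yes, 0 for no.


Input: emddme
Reversed: emddme
  Compare pos 0 ('e') with pos 5 ('e'): match
  Compare pos 1 ('m') with pos 4 ('m'): match
  Compare pos 2 ('d') with pos 3 ('d'): match
Result: palindrome

1


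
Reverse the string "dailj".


Input: dailj
Reading characters right to left:
  Position 4: 'j'
  Position 3: 'l'
  Position 2: 'i'
  Position 1: 'a'
  Position 0: 'd'
Reversed: jliad

jliad


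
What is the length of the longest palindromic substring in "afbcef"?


Input: "afbcef"
Checking substrings for palindromes:
  No multi-char palindromic substrings found
Longest palindromic substring: "a" with length 1

1


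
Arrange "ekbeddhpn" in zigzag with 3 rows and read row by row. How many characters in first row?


Zigzag "ekbeddhpn" into 3 rows:
Placing characters:
  'e' => row 0
  'k' => row 1
  'b' => row 2
  'e' => row 1
  'd' => row 0
  'd' => row 1
  'h' => row 2
  'p' => row 1
  'n' => row 0
Rows:
  Row 0: "edn"
  Row 1: "kedp"
  Row 2: "bh"
First row length: 3

3


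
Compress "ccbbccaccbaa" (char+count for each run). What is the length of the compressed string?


Input: ccbbccaccbaa
Runs:
  'c' x 2 => "c2"
  'b' x 2 => "b2"
  'c' x 2 => "c2"
  'a' x 1 => "a1"
  'c' x 2 => "c2"
  'b' x 1 => "b1"
  'a' x 2 => "a2"
Compressed: "c2b2c2a1c2b1a2"
Compressed length: 14

14


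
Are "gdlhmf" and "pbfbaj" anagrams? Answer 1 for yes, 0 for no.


Strings: "gdlhmf", "pbfbaj"
Sorted first:  dfghlm
Sorted second: abbfjp
Differ at position 0: 'd' vs 'a' => not anagrams

0


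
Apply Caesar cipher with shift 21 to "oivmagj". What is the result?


Caesar cipher: shift "oivmagj" by 21
  'o' (pos 14) + 21 = pos 9 = 'j'
  'i' (pos 8) + 21 = pos 3 = 'd'
  'v' (pos 21) + 21 = pos 16 = 'q'
  'm' (pos 12) + 21 = pos 7 = 'h'
  'a' (pos 0) + 21 = pos 21 = 'v'
  'g' (pos 6) + 21 = pos 1 = 'b'
  'j' (pos 9) + 21 = pos 4 = 'e'
Result: jdqhvbe

jdqhvbe


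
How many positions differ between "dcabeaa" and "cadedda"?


Comparing "dcabeaa" and "cadedda" position by position:
  Position 0: 'd' vs 'c' => DIFFER
  Position 1: 'c' vs 'a' => DIFFER
  Position 2: 'a' vs 'd' => DIFFER
  Position 3: 'b' vs 'e' => DIFFER
  Position 4: 'e' vs 'd' => DIFFER
  Position 5: 'a' vs 'd' => DIFFER
  Position 6: 'a' vs 'a' => same
Positions that differ: 6

6


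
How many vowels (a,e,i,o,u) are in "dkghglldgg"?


Input: dkghglldgg
Checking each character:
  'd' at position 0: consonant
  'k' at position 1: consonant
  'g' at position 2: consonant
  'h' at position 3: consonant
  'g' at position 4: consonant
  'l' at position 5: consonant
  'l' at position 6: consonant
  'd' at position 7: consonant
  'g' at position 8: consonant
  'g' at position 9: consonant
Total vowels: 0

0


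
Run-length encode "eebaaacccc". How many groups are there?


Input: eebaaacccc
Scanning for consecutive runs:
  Group 1: 'e' x 2 (positions 0-1)
  Group 2: 'b' x 1 (positions 2-2)
  Group 3: 'a' x 3 (positions 3-5)
  Group 4: 'c' x 4 (positions 6-9)
Total groups: 4

4


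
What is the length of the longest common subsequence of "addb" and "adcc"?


LCS of "addb" and "adcc"
DP table:
           a    d    c    c
      0    0    0    0    0
  a   0    1    1    1    1
  d   0    1    2    2    2
  d   0    1    2    2    2
  b   0    1    2    2    2
LCS length = dp[4][4] = 2

2


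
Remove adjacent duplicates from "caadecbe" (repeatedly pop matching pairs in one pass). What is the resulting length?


Input: caadecbe
Stack-based adjacent duplicate removal:
  Read 'c': push. Stack: c
  Read 'a': push. Stack: ca
  Read 'a': matches stack top 'a' => pop. Stack: c
  Read 'd': push. Stack: cd
  Read 'e': push. Stack: cde
  Read 'c': push. Stack: cdec
  Read 'b': push. Stack: cdecb
  Read 'e': push. Stack: cdecbe
Final stack: "cdecbe" (length 6)

6


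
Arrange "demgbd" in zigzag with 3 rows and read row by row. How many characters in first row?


Zigzag "demgbd" into 3 rows:
Placing characters:
  'd' => row 0
  'e' => row 1
  'm' => row 2
  'g' => row 1
  'b' => row 0
  'd' => row 1
Rows:
  Row 0: "db"
  Row 1: "egd"
  Row 2: "m"
First row length: 2

2


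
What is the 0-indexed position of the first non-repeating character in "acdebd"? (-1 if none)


Input: acdebd
Character frequencies:
  'a': 1
  'b': 1
  'c': 1
  'd': 2
  'e': 1
Scanning left to right for freq == 1:
  Position 0 ('a'): unique! => answer = 0

0


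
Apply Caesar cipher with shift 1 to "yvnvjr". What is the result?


Caesar cipher: shift "yvnvjr" by 1
  'y' (pos 24) + 1 = pos 25 = 'z'
  'v' (pos 21) + 1 = pos 22 = 'w'
  'n' (pos 13) + 1 = pos 14 = 'o'
  'v' (pos 21) + 1 = pos 22 = 'w'
  'j' (pos 9) + 1 = pos 10 = 'k'
  'r' (pos 17) + 1 = pos 18 = 's'
Result: zwowks

zwowks


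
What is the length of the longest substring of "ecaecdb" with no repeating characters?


Input: "ecaecdb"
Sliding window (track last position of each char):
  Position 0 ('e'): window [0,0] length 1 -- new best
  Position 1 ('c'): window [0,1] length 2 -- new best
  Position 2 ('a'): window [0,2] length 3 -- new best
  Position 3 ('e'): repeat (last at 0), move window start to 1
  Position 3 ('e'): window [1,3] length 3
  Position 4 ('c'): repeat (last at 1), move window start to 2
  Position 4 ('c'): window [2,4] length 3
  Position 5 ('d'): window [2,5] length 4 -- new best
  Position 6 ('b'): window [2,6] length 5 -- new best
Longest substring with no repeats: "aecdb" with length 5

5


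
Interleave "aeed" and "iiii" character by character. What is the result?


Interleaving "aeed" and "iiii":
  Position 0: 'a' from first, 'i' from second => "ai"
  Position 1: 'e' from first, 'i' from second => "ei"
  Position 2: 'e' from first, 'i' from second => "ei"
  Position 3: 'd' from first, 'i' from second => "di"
Result: aieieidi

aieieidi


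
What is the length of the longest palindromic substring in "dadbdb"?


Input: "dadbdb"
Checking substrings for palindromes:
  [0:3] "dad" (len 3) => palindrome
  [2:5] "dbd" (len 3) => palindrome
  [3:6] "bdb" (len 3) => palindrome
Longest palindromic substring: "dad" with length 3

3


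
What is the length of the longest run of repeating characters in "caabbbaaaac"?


Input: "caabbbaaaac"
Scanning for longest run:
  Position 1 ('a'): new char, reset run to 1
  Position 2 ('a'): continues run of 'a', length=2
  Position 3 ('b'): new char, reset run to 1
  Position 4 ('b'): continues run of 'b', length=2
  Position 5 ('b'): continues run of 'b', length=3
  Position 6 ('a'): new char, reset run to 1
  Position 7 ('a'): continues run of 'a', length=2
  Position 8 ('a'): continues run of 'a', length=3
  Position 9 ('a'): continues run of 'a', length=4
  Position 10 ('c'): new char, reset run to 1
Longest run: 'a' with length 4

4


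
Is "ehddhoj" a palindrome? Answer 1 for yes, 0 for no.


Input: ehddhoj
Reversed: johddhe
  Compare pos 0 ('e') with pos 6 ('j'): MISMATCH
  Compare pos 1 ('h') with pos 5 ('o'): MISMATCH
  Compare pos 2 ('d') with pos 4 ('h'): MISMATCH
Result: not a palindrome

0


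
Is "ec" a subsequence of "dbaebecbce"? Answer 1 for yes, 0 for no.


Check if "ec" is a subsequence of "dbaebecbce"
Greedy scan:
  Position 0 ('d'): no match needed
  Position 1 ('b'): no match needed
  Position 2 ('a'): no match needed
  Position 3 ('e'): matches sub[0] = 'e'
  Position 4 ('b'): no match needed
  Position 5 ('e'): no match needed
  Position 6 ('c'): matches sub[1] = 'c'
  Position 7 ('b'): no match needed
  Position 8 ('c'): no match needed
  Position 9 ('e'): no match needed
All 2 characters matched => is a subsequence

1


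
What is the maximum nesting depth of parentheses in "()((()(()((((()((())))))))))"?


Input: "()((()(()((((()((())))))))))"
Tracking depth:
  Position 0 '(': depth becomes 1
  Position 1 ')': depth becomes 0
  Position 2 '(': depth becomes 1
  Position 3 '(': depth becomes 2
  Position 4 '(': depth becomes 3
  Position 5 ')': depth becomes 2
  Position 6 '(': depth becomes 3
  Position 7 '(': depth becomes 4
  Position 8 ')': depth becomes 3
  Position 9 '(': depth becomes 4
  Position 10 '(': depth becomes 5
  Position 11 '(': depth becomes 6
  Position 12 '(': depth becomes 7
  Position 13 '(': depth becomes 8
  Position 14 ')': depth becomes 7
  Position 15 '(': depth becomes 8
  Position 16 '(': depth becomes 9
  Position 17 '(': depth becomes 10
  Position 18 ')': depth becomes 9
  Position 19 ')': depth becomes 8
  Position 20 ')': depth becomes 7
  Position 21 ')': depth becomes 6
  Position 22 ')': depth becomes 5
  Position 23 ')': depth becomes 4
  Position 24 ')': depth becomes 3
  Position 25 ')': depth becomes 2
  Position 26 ')': depth becomes 1
  Position 27 ')': depth becomes 0
Maximum depth reached: 10

10


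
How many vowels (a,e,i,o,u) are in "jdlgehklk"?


Input: jdlgehklk
Checking each character:
  'j' at position 0: consonant
  'd' at position 1: consonant
  'l' at position 2: consonant
  'g' at position 3: consonant
  'e' at position 4: vowel (running total: 1)
  'h' at position 5: consonant
  'k' at position 6: consonant
  'l' at position 7: consonant
  'k' at position 8: consonant
Total vowels: 1

1


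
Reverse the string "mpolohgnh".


Input: mpolohgnh
Reading characters right to left:
  Position 8: 'h'
  Position 7: 'n'
  Position 6: 'g'
  Position 5: 'h'
  Position 4: 'o'
  Position 3: 'l'
  Position 2: 'o'
  Position 1: 'p'
  Position 0: 'm'
Reversed: hngholopm

hngholopm


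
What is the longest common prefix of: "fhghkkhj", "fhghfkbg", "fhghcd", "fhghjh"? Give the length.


Words: fhghkkhj, fhghfkbg, fhghcd, fhghjh
  Position 0: all 'f' => match
  Position 1: all 'h' => match
  Position 2: all 'g' => match
  Position 3: all 'h' => match
  Position 4: ('k', 'f', 'c', 'j') => mismatch, stop
LCP = "fhgh" (length 4)

4


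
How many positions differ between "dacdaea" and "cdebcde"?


Comparing "dacdaea" and "cdebcde" position by position:
  Position 0: 'd' vs 'c' => DIFFER
  Position 1: 'a' vs 'd' => DIFFER
  Position 2: 'c' vs 'e' => DIFFER
  Position 3: 'd' vs 'b' => DIFFER
  Position 4: 'a' vs 'c' => DIFFER
  Position 5: 'e' vs 'd' => DIFFER
  Position 6: 'a' vs 'e' => DIFFER
Positions that differ: 7

7


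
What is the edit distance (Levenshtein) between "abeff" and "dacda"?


Computing edit distance: "abeff" -> "dacda"
DP table:
           d    a    c    d    a
      0    1    2    3    4    5
  a   1    1    1    2    3    4
  b   2    2    2    2    3    4
  e   3    3    3    3    3    4
  f   4    4    4    4    4    4
  f   5    5    5    5    5    5
Edit distance = dp[5][5] = 5

5


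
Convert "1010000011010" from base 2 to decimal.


Input: "1010000011010" in base 2
Positional expansion:
  Digit '1' (value 1) x 2^12 = 4096
  Digit '0' (value 0) x 2^11 = 0
  Digit '1' (value 1) x 2^10 = 1024
  Digit '0' (value 0) x 2^9 = 0
  Digit '0' (value 0) x 2^8 = 0
  Digit '0' (value 0) x 2^7 = 0
  Digit '0' (value 0) x 2^6 = 0
  Digit '0' (value 0) x 2^5 = 0
  Digit '1' (value 1) x 2^4 = 16
  Digit '1' (value 1) x 2^3 = 8
  Digit '0' (value 0) x 2^2 = 0
  Digit '1' (value 1) x 2^1 = 2
  Digit '0' (value 0) x 2^0 = 0
Sum = 5146

5146
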